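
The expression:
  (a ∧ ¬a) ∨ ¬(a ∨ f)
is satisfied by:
  {f: False, a: False}


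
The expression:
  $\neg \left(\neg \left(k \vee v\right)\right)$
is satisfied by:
  {k: True, v: True}
  {k: True, v: False}
  {v: True, k: False}


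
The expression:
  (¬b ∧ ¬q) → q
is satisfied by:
  {b: True, q: True}
  {b: True, q: False}
  {q: True, b: False}


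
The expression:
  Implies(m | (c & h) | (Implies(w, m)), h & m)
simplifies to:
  (m | w) & (h | ~m) & (m | ~c | ~h)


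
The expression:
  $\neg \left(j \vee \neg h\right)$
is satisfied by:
  {h: True, j: False}


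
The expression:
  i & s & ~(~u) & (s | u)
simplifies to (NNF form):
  i & s & u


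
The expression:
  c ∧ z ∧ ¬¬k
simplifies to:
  c ∧ k ∧ z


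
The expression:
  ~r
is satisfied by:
  {r: False}


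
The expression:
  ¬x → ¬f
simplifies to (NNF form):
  x ∨ ¬f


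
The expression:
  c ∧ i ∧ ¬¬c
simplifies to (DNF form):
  c ∧ i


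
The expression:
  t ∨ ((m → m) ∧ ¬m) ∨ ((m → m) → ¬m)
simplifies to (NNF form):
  t ∨ ¬m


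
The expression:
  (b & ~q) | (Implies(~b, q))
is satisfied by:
  {b: True, q: True}
  {b: True, q: False}
  {q: True, b: False}


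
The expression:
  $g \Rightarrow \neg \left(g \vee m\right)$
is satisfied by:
  {g: False}


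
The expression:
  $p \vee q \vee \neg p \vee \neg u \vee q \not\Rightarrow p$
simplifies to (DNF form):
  $\text{True}$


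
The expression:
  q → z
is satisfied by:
  {z: True, q: False}
  {q: False, z: False}
  {q: True, z: True}


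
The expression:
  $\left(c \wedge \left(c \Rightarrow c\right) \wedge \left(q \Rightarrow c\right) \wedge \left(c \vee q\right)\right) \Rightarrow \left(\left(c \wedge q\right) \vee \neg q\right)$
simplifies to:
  $\text{True}$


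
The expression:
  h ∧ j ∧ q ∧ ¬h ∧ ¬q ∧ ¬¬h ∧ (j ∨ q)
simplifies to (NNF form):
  False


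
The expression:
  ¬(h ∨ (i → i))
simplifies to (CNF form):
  False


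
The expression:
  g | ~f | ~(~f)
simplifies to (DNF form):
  True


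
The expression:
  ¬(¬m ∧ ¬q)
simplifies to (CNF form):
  m ∨ q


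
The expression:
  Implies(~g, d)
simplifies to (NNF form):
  d | g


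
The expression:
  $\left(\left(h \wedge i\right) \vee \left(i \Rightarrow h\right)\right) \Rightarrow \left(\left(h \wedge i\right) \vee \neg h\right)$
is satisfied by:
  {i: True, h: False}
  {h: False, i: False}
  {h: True, i: True}


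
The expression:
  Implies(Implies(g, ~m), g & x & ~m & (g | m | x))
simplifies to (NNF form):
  g & (m | x)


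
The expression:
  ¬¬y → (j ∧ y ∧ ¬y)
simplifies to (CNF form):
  ¬y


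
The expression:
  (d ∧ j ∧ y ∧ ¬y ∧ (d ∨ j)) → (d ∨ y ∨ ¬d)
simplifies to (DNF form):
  True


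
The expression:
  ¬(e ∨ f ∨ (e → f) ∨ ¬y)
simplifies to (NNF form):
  False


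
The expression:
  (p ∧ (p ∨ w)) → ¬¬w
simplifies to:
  w ∨ ¬p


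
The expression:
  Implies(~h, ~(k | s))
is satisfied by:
  {h: True, s: False, k: False}
  {k: True, h: True, s: False}
  {h: True, s: True, k: False}
  {k: True, h: True, s: True}
  {k: False, s: False, h: False}


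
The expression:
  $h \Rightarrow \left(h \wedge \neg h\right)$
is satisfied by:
  {h: False}


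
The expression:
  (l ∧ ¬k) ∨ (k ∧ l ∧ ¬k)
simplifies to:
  l ∧ ¬k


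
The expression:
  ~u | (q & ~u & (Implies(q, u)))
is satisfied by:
  {u: False}


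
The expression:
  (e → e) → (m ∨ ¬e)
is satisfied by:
  {m: True, e: False}
  {e: False, m: False}
  {e: True, m: True}


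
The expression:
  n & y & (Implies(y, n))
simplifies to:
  n & y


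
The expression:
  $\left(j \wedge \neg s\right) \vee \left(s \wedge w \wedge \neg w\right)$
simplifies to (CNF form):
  $j \wedge \neg s$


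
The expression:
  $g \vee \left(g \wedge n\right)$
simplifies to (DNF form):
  $g$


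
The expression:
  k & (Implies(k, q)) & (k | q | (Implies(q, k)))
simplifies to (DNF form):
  k & q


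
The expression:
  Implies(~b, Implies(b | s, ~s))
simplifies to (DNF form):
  b | ~s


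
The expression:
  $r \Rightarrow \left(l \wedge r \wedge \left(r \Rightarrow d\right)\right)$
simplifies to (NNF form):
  $\left(d \wedge l\right) \vee \neg r$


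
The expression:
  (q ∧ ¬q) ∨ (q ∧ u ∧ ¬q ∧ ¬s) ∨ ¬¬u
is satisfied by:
  {u: True}


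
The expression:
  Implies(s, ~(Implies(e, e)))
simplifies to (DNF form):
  ~s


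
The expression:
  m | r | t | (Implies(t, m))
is always true.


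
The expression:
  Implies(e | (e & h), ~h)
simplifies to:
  ~e | ~h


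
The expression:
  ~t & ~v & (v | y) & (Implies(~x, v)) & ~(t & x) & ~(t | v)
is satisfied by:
  {x: True, y: True, v: False, t: False}


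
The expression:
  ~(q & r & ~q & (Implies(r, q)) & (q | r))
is always true.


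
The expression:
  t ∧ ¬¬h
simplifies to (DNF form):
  h ∧ t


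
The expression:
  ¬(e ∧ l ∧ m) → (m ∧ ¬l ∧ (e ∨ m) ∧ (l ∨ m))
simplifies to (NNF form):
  m ∧ (e ∨ ¬l)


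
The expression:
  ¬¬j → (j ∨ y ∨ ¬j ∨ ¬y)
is always true.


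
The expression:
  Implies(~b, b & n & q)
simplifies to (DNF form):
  b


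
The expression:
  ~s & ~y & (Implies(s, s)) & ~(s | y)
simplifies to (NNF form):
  ~s & ~y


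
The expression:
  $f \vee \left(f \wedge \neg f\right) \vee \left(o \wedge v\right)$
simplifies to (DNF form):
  $f \vee \left(o \wedge v\right)$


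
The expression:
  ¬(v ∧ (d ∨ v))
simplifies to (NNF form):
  ¬v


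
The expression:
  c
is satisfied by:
  {c: True}


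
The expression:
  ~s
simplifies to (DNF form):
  ~s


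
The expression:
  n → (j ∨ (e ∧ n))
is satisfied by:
  {e: True, j: True, n: False}
  {e: True, j: False, n: False}
  {j: True, e: False, n: False}
  {e: False, j: False, n: False}
  {n: True, e: True, j: True}
  {n: True, e: True, j: False}
  {n: True, j: True, e: False}


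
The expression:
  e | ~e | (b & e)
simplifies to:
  True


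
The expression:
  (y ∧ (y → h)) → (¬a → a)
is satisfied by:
  {a: True, h: False, y: False}
  {h: False, y: False, a: False}
  {a: True, y: True, h: False}
  {y: True, h: False, a: False}
  {a: True, h: True, y: False}
  {h: True, a: False, y: False}
  {a: True, y: True, h: True}


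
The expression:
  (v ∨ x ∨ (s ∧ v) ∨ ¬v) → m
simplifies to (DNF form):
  m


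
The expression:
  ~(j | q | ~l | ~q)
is never true.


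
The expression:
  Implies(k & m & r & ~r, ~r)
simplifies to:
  True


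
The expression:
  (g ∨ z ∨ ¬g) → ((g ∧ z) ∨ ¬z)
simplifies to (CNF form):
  g ∨ ¬z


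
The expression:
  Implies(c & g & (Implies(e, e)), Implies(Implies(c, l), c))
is always true.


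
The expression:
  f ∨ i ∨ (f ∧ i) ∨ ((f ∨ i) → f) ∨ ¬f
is always true.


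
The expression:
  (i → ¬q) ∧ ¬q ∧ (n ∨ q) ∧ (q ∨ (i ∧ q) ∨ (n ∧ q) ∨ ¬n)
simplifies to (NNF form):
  False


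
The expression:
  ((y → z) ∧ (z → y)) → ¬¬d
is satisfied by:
  {d: True, y: False, z: False}
  {d: True, z: True, y: False}
  {d: True, y: True, z: False}
  {d: True, z: True, y: True}
  {z: True, y: False, d: False}
  {y: True, z: False, d: False}


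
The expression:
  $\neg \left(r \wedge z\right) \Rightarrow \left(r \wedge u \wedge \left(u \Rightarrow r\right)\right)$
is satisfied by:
  {r: True, z: True, u: True}
  {r: True, z: True, u: False}
  {r: True, u: True, z: False}


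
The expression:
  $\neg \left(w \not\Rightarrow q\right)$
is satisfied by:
  {q: True, w: False}
  {w: False, q: False}
  {w: True, q: True}


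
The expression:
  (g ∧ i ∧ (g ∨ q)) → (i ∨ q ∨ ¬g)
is always true.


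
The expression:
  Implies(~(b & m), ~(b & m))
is always true.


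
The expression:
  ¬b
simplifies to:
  ¬b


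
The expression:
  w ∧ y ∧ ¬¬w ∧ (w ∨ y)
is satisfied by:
  {w: True, y: True}


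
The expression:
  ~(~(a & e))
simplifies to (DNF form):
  a & e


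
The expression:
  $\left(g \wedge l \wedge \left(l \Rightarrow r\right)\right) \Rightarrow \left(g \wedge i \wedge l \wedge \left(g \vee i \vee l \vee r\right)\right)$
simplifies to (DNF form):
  $i \vee \neg g \vee \neg l \vee \neg r$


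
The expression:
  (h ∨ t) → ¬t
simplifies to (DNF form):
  ¬t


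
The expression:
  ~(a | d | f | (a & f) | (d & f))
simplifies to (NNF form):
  ~a & ~d & ~f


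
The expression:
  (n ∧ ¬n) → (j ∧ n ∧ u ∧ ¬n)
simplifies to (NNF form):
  True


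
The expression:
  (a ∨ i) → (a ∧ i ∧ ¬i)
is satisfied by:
  {i: False, a: False}


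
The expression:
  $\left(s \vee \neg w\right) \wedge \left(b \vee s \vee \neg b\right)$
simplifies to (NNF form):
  $s \vee \neg w$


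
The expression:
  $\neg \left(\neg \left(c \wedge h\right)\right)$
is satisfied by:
  {h: True, c: True}


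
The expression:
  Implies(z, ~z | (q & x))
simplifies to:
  ~z | (q & x)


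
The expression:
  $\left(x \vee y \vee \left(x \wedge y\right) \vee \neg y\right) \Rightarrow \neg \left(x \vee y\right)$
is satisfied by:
  {x: False, y: False}


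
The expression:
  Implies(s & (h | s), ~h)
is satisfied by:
  {s: False, h: False}
  {h: True, s: False}
  {s: True, h: False}


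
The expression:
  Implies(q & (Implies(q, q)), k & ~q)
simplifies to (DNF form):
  ~q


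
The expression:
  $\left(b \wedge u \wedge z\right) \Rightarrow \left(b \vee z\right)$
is always true.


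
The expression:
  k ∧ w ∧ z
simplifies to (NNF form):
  k ∧ w ∧ z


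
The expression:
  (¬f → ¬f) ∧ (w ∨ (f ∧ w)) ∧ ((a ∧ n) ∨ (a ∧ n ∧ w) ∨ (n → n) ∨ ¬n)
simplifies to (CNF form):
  w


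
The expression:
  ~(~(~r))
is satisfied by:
  {r: False}


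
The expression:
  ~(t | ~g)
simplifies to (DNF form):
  g & ~t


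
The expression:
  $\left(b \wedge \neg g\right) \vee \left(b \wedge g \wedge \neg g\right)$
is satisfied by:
  {b: True, g: False}


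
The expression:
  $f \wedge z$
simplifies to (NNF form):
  $f \wedge z$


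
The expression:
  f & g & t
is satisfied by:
  {t: True, g: True, f: True}


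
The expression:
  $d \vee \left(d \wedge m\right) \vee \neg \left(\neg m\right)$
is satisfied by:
  {d: True, m: True}
  {d: True, m: False}
  {m: True, d: False}


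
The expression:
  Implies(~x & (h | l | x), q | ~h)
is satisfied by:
  {x: True, q: True, h: False}
  {x: True, h: False, q: False}
  {q: True, h: False, x: False}
  {q: False, h: False, x: False}
  {x: True, q: True, h: True}
  {x: True, h: True, q: False}
  {q: True, h: True, x: False}


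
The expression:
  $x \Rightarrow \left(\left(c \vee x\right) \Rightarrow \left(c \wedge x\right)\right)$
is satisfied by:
  {c: True, x: False}
  {x: False, c: False}
  {x: True, c: True}


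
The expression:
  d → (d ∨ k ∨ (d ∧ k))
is always true.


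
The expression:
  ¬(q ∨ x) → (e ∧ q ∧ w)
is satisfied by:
  {x: True, q: True}
  {x: True, q: False}
  {q: True, x: False}


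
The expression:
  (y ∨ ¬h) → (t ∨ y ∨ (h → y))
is always true.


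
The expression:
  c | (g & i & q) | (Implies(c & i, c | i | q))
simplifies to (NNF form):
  True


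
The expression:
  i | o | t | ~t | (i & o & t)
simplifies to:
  True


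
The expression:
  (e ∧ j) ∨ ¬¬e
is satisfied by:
  {e: True}


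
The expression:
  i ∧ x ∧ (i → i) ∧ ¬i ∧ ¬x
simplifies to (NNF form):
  False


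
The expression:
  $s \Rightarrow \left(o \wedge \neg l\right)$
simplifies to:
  $\left(o \wedge \neg l\right) \vee \neg s$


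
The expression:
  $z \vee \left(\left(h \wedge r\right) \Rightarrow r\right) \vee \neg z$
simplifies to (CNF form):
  $\text{True}$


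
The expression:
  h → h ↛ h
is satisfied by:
  {h: False}


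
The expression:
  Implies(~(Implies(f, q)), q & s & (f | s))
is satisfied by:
  {q: True, f: False}
  {f: False, q: False}
  {f: True, q: True}


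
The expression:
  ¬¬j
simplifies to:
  j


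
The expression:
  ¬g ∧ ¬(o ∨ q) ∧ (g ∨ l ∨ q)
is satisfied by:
  {l: True, q: False, o: False, g: False}


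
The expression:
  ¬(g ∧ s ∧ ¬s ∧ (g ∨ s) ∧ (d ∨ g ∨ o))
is always true.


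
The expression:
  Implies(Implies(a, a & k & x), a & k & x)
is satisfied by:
  {a: True}


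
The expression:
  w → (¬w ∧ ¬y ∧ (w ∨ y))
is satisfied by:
  {w: False}


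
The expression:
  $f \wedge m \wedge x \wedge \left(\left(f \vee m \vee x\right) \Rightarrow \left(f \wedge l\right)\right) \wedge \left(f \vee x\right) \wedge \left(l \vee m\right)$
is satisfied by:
  {m: True, x: True, f: True, l: True}


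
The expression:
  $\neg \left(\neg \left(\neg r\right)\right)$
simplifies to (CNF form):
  $\neg r$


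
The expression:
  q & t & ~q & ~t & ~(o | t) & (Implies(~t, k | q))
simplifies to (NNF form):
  False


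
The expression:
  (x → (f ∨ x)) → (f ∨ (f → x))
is always true.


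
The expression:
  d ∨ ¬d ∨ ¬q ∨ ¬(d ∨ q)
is always true.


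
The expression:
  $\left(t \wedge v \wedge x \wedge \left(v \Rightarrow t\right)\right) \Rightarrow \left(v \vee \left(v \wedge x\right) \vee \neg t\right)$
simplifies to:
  $\text{True}$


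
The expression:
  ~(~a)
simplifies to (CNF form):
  a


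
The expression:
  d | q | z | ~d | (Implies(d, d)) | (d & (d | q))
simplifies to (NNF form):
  True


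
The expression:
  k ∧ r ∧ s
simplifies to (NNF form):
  k ∧ r ∧ s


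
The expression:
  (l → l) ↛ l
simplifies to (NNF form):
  ¬l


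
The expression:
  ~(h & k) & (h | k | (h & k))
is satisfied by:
  {h: True, k: False}
  {k: True, h: False}


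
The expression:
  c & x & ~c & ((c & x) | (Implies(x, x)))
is never true.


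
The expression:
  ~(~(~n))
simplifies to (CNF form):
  ~n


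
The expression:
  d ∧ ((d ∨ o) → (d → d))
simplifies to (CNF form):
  d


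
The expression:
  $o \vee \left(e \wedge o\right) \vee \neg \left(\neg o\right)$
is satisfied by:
  {o: True}


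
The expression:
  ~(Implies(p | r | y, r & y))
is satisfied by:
  {p: True, r: False, y: False}
  {y: True, p: True, r: False}
  {y: True, p: False, r: False}
  {r: True, p: True, y: False}
  {r: True, p: False, y: False}


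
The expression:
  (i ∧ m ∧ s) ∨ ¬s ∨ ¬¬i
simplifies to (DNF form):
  i ∨ ¬s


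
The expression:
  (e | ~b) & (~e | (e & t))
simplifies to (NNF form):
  (e & t) | (~b & ~e)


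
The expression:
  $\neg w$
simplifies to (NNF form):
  $\neg w$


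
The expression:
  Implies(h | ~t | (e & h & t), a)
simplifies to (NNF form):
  a | (t & ~h)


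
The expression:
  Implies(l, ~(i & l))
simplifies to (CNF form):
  ~i | ~l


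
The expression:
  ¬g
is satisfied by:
  {g: False}


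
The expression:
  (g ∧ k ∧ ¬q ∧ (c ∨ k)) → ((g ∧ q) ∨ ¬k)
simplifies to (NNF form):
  q ∨ ¬g ∨ ¬k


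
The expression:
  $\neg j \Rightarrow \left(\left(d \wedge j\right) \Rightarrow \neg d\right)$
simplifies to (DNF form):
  $\text{True}$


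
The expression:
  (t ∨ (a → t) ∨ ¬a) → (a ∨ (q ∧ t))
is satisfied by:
  {a: True, t: True, q: True}
  {a: True, t: True, q: False}
  {a: True, q: True, t: False}
  {a: True, q: False, t: False}
  {t: True, q: True, a: False}


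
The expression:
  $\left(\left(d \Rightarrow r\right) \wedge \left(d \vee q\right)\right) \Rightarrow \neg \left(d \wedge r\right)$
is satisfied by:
  {d: False, r: False}
  {r: True, d: False}
  {d: True, r: False}


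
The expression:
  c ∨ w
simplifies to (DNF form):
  c ∨ w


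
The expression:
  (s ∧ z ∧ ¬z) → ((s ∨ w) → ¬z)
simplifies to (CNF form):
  True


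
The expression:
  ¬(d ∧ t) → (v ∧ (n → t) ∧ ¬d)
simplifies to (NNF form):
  (d ∨ v) ∧ (t ∨ ¬d) ∧ (t ∨ ¬n)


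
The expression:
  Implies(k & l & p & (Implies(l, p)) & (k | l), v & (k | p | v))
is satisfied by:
  {v: True, p: False, k: False, l: False}
  {v: False, p: False, k: False, l: False}
  {l: True, v: True, p: False, k: False}
  {l: True, v: False, p: False, k: False}
  {v: True, k: True, l: False, p: False}
  {k: True, l: False, p: False, v: False}
  {l: True, k: True, v: True, p: False}
  {l: True, k: True, v: False, p: False}
  {v: True, p: True, l: False, k: False}
  {p: True, l: False, k: False, v: False}
  {v: True, l: True, p: True, k: False}
  {l: True, p: True, v: False, k: False}
  {v: True, k: True, p: True, l: False}
  {k: True, p: True, l: False, v: False}
  {l: True, k: True, p: True, v: True}


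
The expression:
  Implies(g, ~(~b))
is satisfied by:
  {b: True, g: False}
  {g: False, b: False}
  {g: True, b: True}


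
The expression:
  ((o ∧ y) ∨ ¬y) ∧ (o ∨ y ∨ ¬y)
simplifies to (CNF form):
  o ∨ ¬y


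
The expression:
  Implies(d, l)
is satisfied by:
  {l: True, d: False}
  {d: False, l: False}
  {d: True, l: True}


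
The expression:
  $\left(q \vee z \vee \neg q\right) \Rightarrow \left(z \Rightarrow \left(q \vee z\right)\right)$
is always true.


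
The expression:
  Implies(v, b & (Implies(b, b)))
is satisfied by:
  {b: True, v: False}
  {v: False, b: False}
  {v: True, b: True}


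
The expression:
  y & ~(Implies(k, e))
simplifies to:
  k & y & ~e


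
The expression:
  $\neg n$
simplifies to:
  $\neg n$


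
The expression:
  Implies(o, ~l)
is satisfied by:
  {l: False, o: False}
  {o: True, l: False}
  {l: True, o: False}


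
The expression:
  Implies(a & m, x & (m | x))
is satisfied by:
  {x: True, m: False, a: False}
  {m: False, a: False, x: False}
  {x: True, a: True, m: False}
  {a: True, m: False, x: False}
  {x: True, m: True, a: False}
  {m: True, x: False, a: False}
  {x: True, a: True, m: True}


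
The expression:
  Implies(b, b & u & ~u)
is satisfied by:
  {b: False}


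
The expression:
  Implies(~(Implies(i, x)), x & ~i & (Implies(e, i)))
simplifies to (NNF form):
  x | ~i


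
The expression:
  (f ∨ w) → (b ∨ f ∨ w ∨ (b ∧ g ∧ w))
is always true.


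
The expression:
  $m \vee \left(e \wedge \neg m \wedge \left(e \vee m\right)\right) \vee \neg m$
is always true.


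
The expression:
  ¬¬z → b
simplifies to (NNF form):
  b ∨ ¬z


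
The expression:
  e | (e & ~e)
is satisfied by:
  {e: True}


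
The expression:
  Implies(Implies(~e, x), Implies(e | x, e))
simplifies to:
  e | ~x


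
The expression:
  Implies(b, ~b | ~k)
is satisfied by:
  {k: False, b: False}
  {b: True, k: False}
  {k: True, b: False}


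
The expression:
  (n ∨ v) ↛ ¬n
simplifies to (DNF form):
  n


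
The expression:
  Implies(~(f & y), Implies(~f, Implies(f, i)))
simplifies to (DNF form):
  True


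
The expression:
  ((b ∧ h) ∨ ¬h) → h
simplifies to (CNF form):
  h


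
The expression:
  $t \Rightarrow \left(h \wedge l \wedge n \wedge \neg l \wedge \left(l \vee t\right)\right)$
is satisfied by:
  {t: False}


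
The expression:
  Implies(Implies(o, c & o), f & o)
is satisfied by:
  {o: True, f: True, c: False}
  {o: True, f: False, c: False}
  {o: True, c: True, f: True}


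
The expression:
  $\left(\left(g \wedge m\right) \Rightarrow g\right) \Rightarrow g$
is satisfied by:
  {g: True}


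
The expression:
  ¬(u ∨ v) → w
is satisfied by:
  {u: True, v: True, w: True}
  {u: True, v: True, w: False}
  {u: True, w: True, v: False}
  {u: True, w: False, v: False}
  {v: True, w: True, u: False}
  {v: True, w: False, u: False}
  {w: True, v: False, u: False}


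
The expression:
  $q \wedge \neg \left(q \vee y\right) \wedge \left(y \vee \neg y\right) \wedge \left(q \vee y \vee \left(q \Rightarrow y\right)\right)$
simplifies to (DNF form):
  $\text{False}$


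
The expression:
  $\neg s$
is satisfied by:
  {s: False}


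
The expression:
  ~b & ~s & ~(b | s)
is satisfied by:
  {b: False, s: False}


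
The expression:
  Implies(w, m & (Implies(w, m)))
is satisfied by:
  {m: True, w: False}
  {w: False, m: False}
  {w: True, m: True}


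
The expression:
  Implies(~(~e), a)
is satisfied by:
  {a: True, e: False}
  {e: False, a: False}
  {e: True, a: True}


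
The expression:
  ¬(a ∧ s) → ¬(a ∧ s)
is always true.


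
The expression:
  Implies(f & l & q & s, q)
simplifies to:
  True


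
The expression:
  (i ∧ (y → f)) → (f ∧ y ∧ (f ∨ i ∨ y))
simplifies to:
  y ∨ ¬i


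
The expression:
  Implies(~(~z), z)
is always true.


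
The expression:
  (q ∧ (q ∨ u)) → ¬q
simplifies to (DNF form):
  ¬q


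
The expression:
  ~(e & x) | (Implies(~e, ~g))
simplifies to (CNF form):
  True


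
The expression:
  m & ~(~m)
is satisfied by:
  {m: True}


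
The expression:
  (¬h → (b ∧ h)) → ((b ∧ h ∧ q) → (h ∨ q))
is always true.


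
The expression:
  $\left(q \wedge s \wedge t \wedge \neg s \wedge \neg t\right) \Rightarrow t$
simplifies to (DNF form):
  $\text{True}$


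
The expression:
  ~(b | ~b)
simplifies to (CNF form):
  False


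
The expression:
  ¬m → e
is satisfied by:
  {m: True, e: True}
  {m: True, e: False}
  {e: True, m: False}


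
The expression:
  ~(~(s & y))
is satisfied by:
  {s: True, y: True}


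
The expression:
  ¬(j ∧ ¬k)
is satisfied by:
  {k: True, j: False}
  {j: False, k: False}
  {j: True, k: True}


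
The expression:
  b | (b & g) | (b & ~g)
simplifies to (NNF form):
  b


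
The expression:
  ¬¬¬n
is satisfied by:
  {n: False}


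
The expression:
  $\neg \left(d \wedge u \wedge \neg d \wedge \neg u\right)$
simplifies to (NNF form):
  $\text{True}$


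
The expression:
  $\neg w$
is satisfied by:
  {w: False}


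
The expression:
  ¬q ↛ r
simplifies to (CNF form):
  r ∨ ¬q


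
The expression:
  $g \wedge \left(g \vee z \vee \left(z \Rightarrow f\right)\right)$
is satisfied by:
  {g: True}


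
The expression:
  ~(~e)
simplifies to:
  e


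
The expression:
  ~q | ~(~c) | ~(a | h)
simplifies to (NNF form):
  c | ~q | (~a & ~h)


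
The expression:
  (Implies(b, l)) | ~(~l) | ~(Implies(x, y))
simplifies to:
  l | ~b | (x & ~y)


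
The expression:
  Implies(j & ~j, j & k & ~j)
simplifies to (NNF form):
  True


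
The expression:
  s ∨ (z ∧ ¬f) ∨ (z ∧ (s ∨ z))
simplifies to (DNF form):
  s ∨ z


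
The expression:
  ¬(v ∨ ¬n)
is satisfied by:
  {n: True, v: False}


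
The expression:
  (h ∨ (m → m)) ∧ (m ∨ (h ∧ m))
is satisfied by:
  {m: True}


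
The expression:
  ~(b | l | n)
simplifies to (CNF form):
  ~b & ~l & ~n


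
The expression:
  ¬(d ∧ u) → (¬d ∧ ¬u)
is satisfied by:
  {d: False, u: False}
  {u: True, d: True}


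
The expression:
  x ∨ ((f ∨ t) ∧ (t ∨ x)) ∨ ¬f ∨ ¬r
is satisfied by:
  {x: True, t: True, r: False, f: False}
  {x: True, t: False, r: False, f: False}
  {t: True, f: False, x: False, r: False}
  {f: False, t: False, x: False, r: False}
  {f: True, x: True, t: True, r: False}
  {f: True, x: True, t: False, r: False}
  {f: True, t: True, x: False, r: False}
  {f: True, t: False, x: False, r: False}
  {r: True, x: True, t: True, f: False}
  {r: True, x: True, t: False, f: False}
  {r: True, t: True, x: False, f: False}
  {r: True, t: False, x: False, f: False}
  {f: True, r: True, x: True, t: True}
  {f: True, r: True, x: True, t: False}
  {f: True, r: True, t: True, x: False}


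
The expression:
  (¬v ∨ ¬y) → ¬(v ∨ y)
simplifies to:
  (v ∧ y) ∨ (¬v ∧ ¬y)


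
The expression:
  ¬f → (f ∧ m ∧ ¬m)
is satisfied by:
  {f: True}


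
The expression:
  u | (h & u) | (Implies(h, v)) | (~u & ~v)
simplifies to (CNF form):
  True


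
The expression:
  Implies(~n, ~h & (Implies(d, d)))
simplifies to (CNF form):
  n | ~h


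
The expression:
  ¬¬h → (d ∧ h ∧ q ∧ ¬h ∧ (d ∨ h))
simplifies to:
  ¬h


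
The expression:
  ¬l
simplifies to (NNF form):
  ¬l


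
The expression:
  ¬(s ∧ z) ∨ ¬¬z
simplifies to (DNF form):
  True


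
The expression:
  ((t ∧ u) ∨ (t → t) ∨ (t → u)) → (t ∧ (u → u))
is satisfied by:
  {t: True}


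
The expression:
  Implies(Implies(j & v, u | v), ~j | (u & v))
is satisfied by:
  {v: True, u: True, j: False}
  {v: True, u: False, j: False}
  {u: True, v: False, j: False}
  {v: False, u: False, j: False}
  {j: True, v: True, u: True}


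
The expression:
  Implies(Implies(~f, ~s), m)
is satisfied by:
  {m: True, s: True, f: False}
  {m: True, f: False, s: False}
  {m: True, s: True, f: True}
  {m: True, f: True, s: False}
  {s: True, f: False, m: False}


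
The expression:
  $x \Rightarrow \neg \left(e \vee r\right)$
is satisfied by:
  {e: False, x: False, r: False}
  {r: True, e: False, x: False}
  {e: True, r: False, x: False}
  {r: True, e: True, x: False}
  {x: True, r: False, e: False}


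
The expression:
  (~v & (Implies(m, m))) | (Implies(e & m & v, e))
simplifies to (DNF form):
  True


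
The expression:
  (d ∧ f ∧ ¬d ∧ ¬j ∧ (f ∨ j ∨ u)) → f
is always true.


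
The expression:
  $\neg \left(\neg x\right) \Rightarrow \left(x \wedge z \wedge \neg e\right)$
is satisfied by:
  {z: True, e: False, x: False}
  {e: False, x: False, z: False}
  {z: True, e: True, x: False}
  {e: True, z: False, x: False}
  {x: True, z: True, e: False}


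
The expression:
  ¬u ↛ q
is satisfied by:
  {q: False, u: False}


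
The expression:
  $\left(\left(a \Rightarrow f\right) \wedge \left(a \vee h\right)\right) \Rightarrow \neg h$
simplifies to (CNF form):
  $\left(a \vee \neg h\right) \wedge \left(\neg f \vee \neg h\right)$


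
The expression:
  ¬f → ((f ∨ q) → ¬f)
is always true.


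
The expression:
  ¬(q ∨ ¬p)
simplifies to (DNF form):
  p ∧ ¬q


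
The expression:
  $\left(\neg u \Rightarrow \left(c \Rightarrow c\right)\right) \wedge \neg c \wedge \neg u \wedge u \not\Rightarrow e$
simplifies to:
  $\text{False}$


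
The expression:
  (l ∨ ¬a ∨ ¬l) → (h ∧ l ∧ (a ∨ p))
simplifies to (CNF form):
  h ∧ l ∧ (a ∨ p)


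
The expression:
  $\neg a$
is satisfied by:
  {a: False}


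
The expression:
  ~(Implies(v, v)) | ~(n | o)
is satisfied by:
  {n: False, o: False}


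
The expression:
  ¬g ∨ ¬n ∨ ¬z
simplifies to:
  ¬g ∨ ¬n ∨ ¬z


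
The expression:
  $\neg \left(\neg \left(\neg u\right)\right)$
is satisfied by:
  {u: False}


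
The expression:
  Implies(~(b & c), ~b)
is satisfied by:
  {c: True, b: False}
  {b: False, c: False}
  {b: True, c: True}


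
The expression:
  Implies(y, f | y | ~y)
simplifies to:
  True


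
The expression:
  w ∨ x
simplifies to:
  w ∨ x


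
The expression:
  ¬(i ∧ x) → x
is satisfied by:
  {x: True}


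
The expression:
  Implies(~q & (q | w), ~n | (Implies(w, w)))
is always true.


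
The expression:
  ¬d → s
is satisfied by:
  {d: True, s: True}
  {d: True, s: False}
  {s: True, d: False}


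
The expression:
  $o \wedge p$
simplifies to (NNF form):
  $o \wedge p$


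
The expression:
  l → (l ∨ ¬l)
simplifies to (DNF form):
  True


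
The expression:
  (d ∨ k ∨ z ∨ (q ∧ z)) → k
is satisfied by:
  {k: True, d: False, z: False}
  {k: True, z: True, d: False}
  {k: True, d: True, z: False}
  {k: True, z: True, d: True}
  {z: False, d: False, k: False}


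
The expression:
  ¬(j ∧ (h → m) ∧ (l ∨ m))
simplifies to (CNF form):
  (¬j ∨ ¬m) ∧ (h ∨ ¬j ∨ ¬l) ∧ (h ∨ ¬j ∨ ¬m) ∧ (¬j ∨ ¬l ∨ ¬m)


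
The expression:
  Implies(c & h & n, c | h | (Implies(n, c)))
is always true.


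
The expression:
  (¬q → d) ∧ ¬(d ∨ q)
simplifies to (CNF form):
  False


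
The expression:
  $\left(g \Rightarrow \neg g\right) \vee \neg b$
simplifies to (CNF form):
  $\neg b \vee \neg g$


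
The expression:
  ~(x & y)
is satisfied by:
  {y: False, x: False}
  {x: True, y: False}
  {y: True, x: False}


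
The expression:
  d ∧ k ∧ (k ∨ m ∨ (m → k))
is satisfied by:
  {d: True, k: True}


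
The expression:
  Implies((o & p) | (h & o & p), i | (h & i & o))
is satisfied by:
  {i: True, p: False, o: False}
  {p: False, o: False, i: False}
  {i: True, o: True, p: False}
  {o: True, p: False, i: False}
  {i: True, p: True, o: False}
  {p: True, i: False, o: False}
  {i: True, o: True, p: True}


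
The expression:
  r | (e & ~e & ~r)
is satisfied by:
  {r: True}


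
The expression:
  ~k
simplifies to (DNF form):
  ~k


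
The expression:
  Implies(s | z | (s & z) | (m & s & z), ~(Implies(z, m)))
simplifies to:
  (z & ~m) | (~s & ~z)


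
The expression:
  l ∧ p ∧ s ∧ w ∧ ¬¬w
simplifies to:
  l ∧ p ∧ s ∧ w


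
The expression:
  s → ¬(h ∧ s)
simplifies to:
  ¬h ∨ ¬s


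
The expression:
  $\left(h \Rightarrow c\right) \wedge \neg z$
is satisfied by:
  {c: True, z: False, h: False}
  {z: False, h: False, c: False}
  {c: True, h: True, z: False}


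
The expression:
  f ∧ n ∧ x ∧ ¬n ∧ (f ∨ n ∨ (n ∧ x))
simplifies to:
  False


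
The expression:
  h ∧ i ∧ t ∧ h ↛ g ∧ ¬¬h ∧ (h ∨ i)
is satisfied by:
  {t: True, i: True, h: True, g: False}


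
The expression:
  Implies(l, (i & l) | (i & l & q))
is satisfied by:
  {i: True, l: False}
  {l: False, i: False}
  {l: True, i: True}


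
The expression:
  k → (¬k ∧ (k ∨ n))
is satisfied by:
  {k: False}


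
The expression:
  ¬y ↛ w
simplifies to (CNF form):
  ¬w ∧ ¬y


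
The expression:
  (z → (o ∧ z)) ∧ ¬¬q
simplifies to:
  q ∧ (o ∨ ¬z)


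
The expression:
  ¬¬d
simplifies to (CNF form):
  d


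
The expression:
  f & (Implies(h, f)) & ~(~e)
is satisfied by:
  {e: True, f: True}


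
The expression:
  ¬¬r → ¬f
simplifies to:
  ¬f ∨ ¬r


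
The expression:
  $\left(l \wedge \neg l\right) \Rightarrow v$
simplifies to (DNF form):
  $\text{True}$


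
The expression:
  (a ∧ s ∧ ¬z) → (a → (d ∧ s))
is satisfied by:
  {d: True, z: True, s: False, a: False}
  {d: True, s: False, z: False, a: False}
  {z: True, d: False, s: False, a: False}
  {d: False, s: False, z: False, a: False}
  {a: True, d: True, z: True, s: False}
  {a: True, d: True, s: False, z: False}
  {a: True, z: True, d: False, s: False}
  {a: True, d: False, s: False, z: False}
  {d: True, s: True, z: True, a: False}
  {d: True, s: True, a: False, z: False}
  {s: True, z: True, a: False, d: False}
  {s: True, a: False, z: False, d: False}
  {d: True, s: True, a: True, z: True}
  {d: True, s: True, a: True, z: False}
  {s: True, a: True, z: True, d: False}


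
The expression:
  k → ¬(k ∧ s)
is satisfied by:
  {s: False, k: False}
  {k: True, s: False}
  {s: True, k: False}


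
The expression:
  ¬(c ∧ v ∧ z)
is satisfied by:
  {v: False, z: False, c: False}
  {c: True, v: False, z: False}
  {z: True, v: False, c: False}
  {c: True, z: True, v: False}
  {v: True, c: False, z: False}
  {c: True, v: True, z: False}
  {z: True, v: True, c: False}


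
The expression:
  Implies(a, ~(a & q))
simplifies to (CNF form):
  ~a | ~q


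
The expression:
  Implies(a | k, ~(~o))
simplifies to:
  o | (~a & ~k)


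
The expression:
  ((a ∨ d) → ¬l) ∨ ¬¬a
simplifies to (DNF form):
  a ∨ ¬d ∨ ¬l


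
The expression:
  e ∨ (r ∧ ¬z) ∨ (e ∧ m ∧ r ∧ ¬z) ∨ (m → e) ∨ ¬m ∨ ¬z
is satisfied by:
  {e: True, m: False, z: False}
  {m: False, z: False, e: False}
  {z: True, e: True, m: False}
  {z: True, m: False, e: False}
  {e: True, m: True, z: False}
  {m: True, e: False, z: False}
  {z: True, m: True, e: True}


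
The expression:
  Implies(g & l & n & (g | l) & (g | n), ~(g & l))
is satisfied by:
  {l: False, n: False, g: False}
  {g: True, l: False, n: False}
  {n: True, l: False, g: False}
  {g: True, n: True, l: False}
  {l: True, g: False, n: False}
  {g: True, l: True, n: False}
  {n: True, l: True, g: False}


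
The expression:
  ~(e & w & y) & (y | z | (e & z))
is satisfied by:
  {y: True, z: True, w: False, e: False}
  {y: True, w: False, e: False, z: False}
  {y: True, z: True, e: True, w: False}
  {y: True, e: True, w: False, z: False}
  {y: True, z: True, w: True, e: False}
  {y: True, w: True, e: False, z: False}
  {z: True, w: False, e: False, y: False}
  {e: True, z: True, w: False, y: False}
  {z: True, w: True, e: False, y: False}
  {e: True, z: True, w: True, y: False}


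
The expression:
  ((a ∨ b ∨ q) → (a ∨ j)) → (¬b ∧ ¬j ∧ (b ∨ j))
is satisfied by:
  {b: True, q: True, j: False, a: False}
  {b: True, q: False, j: False, a: False}
  {q: True, a: False, b: False, j: False}


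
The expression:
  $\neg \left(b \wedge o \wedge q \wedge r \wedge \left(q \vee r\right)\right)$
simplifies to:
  $\neg b \vee \neg o \vee \neg q \vee \neg r$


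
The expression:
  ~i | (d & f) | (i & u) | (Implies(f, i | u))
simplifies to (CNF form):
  True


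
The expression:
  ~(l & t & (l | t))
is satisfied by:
  {l: False, t: False}
  {t: True, l: False}
  {l: True, t: False}


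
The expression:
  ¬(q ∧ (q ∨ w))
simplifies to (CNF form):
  ¬q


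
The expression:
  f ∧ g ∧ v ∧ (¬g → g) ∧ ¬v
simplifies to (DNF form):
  False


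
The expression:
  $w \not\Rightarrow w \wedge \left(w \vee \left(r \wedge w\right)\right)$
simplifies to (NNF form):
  $\text{False}$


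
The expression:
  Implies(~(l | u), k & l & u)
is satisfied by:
  {l: True, u: True}
  {l: True, u: False}
  {u: True, l: False}


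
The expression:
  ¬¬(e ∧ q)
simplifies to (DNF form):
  e ∧ q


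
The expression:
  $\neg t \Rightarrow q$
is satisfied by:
  {t: True, q: True}
  {t: True, q: False}
  {q: True, t: False}


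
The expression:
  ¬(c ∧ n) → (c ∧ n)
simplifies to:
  c ∧ n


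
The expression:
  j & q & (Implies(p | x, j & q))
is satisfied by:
  {j: True, q: True}


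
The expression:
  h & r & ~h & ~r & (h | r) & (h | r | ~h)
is never true.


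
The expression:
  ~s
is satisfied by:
  {s: False}


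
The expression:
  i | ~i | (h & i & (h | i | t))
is always true.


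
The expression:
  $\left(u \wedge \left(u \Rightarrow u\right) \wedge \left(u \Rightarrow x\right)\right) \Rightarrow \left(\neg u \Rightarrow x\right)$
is always true.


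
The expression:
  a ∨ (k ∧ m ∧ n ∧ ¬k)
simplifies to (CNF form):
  a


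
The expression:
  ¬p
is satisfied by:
  {p: False}


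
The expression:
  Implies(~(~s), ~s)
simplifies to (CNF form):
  ~s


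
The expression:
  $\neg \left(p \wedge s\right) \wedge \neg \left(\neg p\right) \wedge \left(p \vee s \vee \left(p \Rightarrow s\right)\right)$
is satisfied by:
  {p: True, s: False}


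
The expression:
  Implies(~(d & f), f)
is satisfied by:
  {f: True}


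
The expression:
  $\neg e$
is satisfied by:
  {e: False}


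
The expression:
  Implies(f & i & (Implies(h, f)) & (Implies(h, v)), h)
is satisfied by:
  {h: True, i: False, f: False}
  {h: False, i: False, f: False}
  {f: True, h: True, i: False}
  {f: True, h: False, i: False}
  {i: True, h: True, f: False}
  {i: True, h: False, f: False}
  {i: True, f: True, h: True}


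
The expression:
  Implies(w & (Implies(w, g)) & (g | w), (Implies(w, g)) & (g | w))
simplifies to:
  True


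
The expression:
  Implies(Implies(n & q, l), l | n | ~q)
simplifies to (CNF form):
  l | n | ~q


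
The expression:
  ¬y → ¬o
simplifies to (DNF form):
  y ∨ ¬o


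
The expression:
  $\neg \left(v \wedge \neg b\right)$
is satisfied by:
  {b: True, v: False}
  {v: False, b: False}
  {v: True, b: True}


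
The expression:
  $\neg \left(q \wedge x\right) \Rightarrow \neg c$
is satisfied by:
  {x: True, q: True, c: False}
  {x: True, q: False, c: False}
  {q: True, x: False, c: False}
  {x: False, q: False, c: False}
  {x: True, c: True, q: True}


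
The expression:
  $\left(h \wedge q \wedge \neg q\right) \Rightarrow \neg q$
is always true.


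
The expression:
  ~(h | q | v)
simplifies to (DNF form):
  ~h & ~q & ~v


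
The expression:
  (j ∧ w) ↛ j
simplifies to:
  False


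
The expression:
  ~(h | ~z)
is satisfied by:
  {z: True, h: False}


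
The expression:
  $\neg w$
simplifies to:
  $\neg w$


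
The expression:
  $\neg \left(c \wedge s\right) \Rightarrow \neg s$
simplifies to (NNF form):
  $c \vee \neg s$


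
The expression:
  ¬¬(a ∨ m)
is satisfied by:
  {a: True, m: True}
  {a: True, m: False}
  {m: True, a: False}


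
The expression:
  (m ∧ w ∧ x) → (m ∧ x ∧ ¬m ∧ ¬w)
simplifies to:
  ¬m ∨ ¬w ∨ ¬x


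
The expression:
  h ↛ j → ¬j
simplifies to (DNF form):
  True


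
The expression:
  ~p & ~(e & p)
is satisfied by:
  {p: False}


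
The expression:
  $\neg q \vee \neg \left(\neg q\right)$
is always true.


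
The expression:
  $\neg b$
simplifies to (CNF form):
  $\neg b$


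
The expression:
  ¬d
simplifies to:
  ¬d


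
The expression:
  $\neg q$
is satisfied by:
  {q: False}


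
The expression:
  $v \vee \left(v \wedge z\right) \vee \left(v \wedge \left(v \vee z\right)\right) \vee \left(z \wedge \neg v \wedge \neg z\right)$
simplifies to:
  $v$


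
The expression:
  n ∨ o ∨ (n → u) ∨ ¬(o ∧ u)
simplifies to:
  True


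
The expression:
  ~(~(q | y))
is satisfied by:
  {y: True, q: True}
  {y: True, q: False}
  {q: True, y: False}


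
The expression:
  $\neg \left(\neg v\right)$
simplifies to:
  $v$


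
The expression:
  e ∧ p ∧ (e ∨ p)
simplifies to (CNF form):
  e ∧ p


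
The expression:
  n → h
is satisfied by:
  {h: True, n: False}
  {n: False, h: False}
  {n: True, h: True}


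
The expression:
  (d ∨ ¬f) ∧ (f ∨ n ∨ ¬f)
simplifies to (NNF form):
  d ∨ ¬f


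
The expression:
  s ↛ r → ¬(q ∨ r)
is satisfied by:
  {r: True, s: False, q: False}
  {s: False, q: False, r: False}
  {r: True, q: True, s: False}
  {q: True, s: False, r: False}
  {r: True, s: True, q: False}
  {s: True, r: False, q: False}
  {r: True, q: True, s: True}
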